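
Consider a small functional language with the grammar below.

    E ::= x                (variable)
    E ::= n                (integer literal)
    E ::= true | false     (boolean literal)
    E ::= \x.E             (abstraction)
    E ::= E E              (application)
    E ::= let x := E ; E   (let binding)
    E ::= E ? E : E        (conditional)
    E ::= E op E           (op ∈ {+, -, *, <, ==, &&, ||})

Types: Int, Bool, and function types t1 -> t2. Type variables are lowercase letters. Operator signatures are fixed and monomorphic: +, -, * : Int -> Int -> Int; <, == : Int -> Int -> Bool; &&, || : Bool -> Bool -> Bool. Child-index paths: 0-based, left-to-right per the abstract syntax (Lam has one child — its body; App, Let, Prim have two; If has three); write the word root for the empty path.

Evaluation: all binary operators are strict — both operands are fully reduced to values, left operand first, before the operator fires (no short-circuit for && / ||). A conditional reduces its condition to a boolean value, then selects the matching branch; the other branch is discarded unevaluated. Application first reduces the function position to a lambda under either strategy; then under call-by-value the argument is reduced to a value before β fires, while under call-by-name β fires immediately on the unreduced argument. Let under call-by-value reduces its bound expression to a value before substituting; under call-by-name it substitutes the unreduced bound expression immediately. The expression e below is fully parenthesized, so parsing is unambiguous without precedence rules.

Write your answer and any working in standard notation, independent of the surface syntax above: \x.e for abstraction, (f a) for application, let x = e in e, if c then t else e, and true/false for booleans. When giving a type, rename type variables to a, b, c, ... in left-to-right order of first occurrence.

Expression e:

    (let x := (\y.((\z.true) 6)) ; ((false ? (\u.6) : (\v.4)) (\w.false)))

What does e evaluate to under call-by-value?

Trace:
step 0: (let x = (\y.((\z.true) 6)) in ((if false then (\u.6) else (\v.4)) (\w.false)))
step 1: [let@root] ((if false then (\u.6) else (\v.4)) (\w.false))
step 2: [if@0] ((\v.4) (\w.false))
step 3: [beta@root] 4

Answer: 4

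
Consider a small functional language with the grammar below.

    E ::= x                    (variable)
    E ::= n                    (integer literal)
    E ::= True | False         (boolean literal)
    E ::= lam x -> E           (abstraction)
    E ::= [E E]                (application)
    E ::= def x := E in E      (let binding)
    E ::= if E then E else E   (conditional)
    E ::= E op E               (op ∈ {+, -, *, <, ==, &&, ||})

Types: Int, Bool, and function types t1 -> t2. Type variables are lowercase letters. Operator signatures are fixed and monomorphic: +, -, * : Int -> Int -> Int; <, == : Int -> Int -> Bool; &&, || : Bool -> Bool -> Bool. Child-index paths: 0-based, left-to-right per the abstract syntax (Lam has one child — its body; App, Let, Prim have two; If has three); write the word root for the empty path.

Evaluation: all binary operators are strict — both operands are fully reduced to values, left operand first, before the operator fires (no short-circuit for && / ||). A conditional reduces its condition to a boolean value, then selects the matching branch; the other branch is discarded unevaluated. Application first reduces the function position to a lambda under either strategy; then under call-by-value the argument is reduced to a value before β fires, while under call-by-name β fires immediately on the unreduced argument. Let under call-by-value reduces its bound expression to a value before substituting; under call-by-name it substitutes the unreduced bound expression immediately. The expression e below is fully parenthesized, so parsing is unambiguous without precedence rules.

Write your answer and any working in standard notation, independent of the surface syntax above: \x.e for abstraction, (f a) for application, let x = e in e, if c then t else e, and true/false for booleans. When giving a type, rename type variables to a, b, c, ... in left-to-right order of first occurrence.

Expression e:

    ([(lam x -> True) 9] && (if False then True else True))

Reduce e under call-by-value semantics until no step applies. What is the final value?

Trace:
step 0: (((\x.true) 9) && (if false then true else true))
step 1: [beta@0] (true && (if false then true else true))
step 2: [if@1] (true && true)
step 3: [delta@root] true

Answer: true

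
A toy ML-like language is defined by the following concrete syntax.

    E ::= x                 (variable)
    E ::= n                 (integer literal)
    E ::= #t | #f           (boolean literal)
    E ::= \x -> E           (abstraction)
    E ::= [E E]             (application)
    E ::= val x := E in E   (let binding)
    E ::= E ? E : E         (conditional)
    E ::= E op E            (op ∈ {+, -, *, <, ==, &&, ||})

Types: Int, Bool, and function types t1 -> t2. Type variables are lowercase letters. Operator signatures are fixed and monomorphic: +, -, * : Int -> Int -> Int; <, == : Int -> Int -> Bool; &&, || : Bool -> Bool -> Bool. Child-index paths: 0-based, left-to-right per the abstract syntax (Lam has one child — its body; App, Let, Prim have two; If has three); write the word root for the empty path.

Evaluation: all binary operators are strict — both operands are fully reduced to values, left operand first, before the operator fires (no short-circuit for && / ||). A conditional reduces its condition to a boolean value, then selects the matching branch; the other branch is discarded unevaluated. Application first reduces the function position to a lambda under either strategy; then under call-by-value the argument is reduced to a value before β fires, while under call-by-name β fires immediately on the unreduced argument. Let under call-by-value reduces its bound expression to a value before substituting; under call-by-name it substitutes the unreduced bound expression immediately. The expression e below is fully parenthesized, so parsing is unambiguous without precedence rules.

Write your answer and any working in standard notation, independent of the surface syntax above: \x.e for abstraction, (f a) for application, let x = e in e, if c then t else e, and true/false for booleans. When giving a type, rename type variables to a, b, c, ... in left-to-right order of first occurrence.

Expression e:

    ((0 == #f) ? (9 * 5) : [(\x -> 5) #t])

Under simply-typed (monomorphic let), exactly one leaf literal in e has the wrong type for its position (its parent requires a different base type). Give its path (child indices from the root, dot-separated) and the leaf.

Answer: 0.1 : false

Trace:
  unify Int ~ Int
  unify Bool ~ Int
  FAIL: mismatch Bool ~ Int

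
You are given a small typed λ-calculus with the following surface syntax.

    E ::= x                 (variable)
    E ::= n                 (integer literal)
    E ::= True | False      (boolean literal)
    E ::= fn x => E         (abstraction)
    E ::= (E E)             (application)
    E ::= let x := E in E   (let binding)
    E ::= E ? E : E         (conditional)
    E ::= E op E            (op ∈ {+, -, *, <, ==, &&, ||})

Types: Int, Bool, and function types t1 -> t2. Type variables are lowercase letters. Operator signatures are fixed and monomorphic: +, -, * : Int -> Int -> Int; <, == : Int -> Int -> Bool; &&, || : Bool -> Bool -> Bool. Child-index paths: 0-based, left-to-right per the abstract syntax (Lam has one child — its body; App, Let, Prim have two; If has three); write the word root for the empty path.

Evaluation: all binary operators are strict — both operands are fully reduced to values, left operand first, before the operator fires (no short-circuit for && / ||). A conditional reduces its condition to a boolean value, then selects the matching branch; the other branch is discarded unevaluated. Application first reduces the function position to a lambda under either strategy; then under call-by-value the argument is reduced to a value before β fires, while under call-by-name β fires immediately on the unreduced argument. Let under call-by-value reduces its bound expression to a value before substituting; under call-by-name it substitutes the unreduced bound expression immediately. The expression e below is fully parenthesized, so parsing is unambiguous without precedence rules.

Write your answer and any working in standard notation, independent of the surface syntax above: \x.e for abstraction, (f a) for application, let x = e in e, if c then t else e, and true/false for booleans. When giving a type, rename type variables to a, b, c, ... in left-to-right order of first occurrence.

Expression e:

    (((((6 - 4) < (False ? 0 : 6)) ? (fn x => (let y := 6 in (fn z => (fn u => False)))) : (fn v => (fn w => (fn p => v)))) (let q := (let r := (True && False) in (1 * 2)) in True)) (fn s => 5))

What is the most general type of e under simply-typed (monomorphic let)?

Trace:
  unify Int ~ Int
  unify Int ~ Int
  unify Int ~ Int
  unify Bool ~ Bool
  unify Int ~ Int
  unify Int ~ Int
  unify Bool ~ Bool
let y : Int
\u._ : c -> Bool
\z._ : b -> c -> Bool
\x._ : a -> b -> c -> Bool
v : d
\p._ : f -> d
\w._ : e -> f -> d
\v._ : d -> e -> f -> d
  unify a -> b -> c -> Bool ~ d -> e -> f -> d
  unify a ~ d
  unify b -> c -> Bool ~ e -> f -> d
  unify b ~ e
  unify c -> Bool ~ f -> d
  unify c ~ f
  unify Bool ~ d
  unify Bool ~ Bool
  unify Bool ~ Bool
let r : Bool
  unify Int ~ Int
  unify Int ~ Int
let q : Int
  unify Bool -> e -> f -> Bool ~ Bool -> g
  unify Bool ~ Bool
  unify e -> f -> Bool ~ g
_ _ : e -> f -> Bool
\s._ : h -> Int
  unify e -> f -> Bool ~ (h -> Int) -> i
  unify e ~ h -> Int
  unify f -> Bool ~ i
_ _ : f -> Bool

Answer: a -> Bool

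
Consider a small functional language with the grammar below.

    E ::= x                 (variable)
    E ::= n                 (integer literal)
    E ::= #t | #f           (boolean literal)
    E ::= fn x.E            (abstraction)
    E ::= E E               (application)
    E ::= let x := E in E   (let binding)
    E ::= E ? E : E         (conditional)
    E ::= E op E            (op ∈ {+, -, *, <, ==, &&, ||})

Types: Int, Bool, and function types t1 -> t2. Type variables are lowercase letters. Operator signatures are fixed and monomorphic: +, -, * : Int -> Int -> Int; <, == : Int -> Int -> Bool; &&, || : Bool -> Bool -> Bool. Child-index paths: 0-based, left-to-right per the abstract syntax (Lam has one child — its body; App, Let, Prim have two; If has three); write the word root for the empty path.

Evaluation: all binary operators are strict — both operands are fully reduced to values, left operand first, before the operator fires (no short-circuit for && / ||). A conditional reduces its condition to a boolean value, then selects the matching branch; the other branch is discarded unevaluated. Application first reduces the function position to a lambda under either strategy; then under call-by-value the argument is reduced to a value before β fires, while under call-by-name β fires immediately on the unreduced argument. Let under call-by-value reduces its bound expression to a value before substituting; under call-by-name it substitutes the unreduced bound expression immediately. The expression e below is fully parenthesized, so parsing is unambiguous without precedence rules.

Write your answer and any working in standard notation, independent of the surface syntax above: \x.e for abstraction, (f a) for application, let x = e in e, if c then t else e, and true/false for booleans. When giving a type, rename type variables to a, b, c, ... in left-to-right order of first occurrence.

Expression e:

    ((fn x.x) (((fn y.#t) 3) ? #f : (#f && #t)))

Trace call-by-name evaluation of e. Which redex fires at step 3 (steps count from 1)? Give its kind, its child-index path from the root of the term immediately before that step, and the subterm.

Working:
step 0: ((\x.x) (if ((\y.true) 3) then false else (false && true)))
step 1: [beta@root] (if ((\y.true) 3) then false else (false && true))
step 2: [beta@0] (if true then false else (false && true))
step 3: [if@root] false

Answer: if at root : (if true then false else (false && true))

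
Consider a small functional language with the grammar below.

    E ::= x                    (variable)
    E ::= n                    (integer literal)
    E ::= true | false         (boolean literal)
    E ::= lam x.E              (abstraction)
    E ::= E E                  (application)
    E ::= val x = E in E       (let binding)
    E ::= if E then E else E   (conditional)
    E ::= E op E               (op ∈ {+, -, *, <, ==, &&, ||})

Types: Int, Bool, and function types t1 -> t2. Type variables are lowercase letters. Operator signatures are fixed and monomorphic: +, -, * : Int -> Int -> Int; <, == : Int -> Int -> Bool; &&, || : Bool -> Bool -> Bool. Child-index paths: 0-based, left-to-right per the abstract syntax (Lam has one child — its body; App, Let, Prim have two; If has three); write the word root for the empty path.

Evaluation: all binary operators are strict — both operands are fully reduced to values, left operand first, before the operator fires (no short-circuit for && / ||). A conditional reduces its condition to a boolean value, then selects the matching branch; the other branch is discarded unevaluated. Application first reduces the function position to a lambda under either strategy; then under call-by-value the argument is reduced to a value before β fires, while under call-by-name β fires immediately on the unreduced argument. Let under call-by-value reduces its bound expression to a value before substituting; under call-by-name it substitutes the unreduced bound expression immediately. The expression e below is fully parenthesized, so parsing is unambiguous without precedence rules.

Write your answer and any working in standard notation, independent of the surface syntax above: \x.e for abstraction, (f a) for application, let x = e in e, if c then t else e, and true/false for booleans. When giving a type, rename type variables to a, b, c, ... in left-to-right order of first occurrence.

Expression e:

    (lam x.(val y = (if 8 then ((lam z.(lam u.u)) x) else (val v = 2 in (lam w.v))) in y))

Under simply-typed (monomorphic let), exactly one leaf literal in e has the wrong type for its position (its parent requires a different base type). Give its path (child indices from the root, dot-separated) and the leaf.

Answer: 0.0.0 : 8

Trace:
  unify Int ~ Bool
  FAIL: mismatch Int ~ Bool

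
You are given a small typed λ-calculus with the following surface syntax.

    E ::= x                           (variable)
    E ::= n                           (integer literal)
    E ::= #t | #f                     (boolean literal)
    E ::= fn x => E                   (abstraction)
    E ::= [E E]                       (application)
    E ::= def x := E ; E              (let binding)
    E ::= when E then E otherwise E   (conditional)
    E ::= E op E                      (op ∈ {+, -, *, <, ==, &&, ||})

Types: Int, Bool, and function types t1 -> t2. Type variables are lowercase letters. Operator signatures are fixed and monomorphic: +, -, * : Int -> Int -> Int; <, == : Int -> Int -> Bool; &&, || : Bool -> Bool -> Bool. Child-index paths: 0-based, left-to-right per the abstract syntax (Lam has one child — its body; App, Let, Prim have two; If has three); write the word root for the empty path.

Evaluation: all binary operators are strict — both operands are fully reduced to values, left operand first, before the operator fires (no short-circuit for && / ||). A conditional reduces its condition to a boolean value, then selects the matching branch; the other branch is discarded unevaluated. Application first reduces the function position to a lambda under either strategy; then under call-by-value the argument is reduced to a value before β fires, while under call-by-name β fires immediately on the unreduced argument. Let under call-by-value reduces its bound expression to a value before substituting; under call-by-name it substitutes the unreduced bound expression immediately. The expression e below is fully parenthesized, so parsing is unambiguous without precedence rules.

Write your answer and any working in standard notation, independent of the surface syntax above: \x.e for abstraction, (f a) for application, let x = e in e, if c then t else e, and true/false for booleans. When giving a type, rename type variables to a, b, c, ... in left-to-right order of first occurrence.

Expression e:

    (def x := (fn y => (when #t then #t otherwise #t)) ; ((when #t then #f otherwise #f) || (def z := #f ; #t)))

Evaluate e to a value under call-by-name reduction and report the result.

Answer: true

Trace:
step 0: (let x = (\y.(if true then true else true)) in ((if true then false else false) || (let z = false in true)))
step 1: [let@root] ((if true then false else false) || (let z = false in true))
step 2: [if@0] (false || (let z = false in true))
step 3: [let@1] (false || true)
step 4: [delta@root] true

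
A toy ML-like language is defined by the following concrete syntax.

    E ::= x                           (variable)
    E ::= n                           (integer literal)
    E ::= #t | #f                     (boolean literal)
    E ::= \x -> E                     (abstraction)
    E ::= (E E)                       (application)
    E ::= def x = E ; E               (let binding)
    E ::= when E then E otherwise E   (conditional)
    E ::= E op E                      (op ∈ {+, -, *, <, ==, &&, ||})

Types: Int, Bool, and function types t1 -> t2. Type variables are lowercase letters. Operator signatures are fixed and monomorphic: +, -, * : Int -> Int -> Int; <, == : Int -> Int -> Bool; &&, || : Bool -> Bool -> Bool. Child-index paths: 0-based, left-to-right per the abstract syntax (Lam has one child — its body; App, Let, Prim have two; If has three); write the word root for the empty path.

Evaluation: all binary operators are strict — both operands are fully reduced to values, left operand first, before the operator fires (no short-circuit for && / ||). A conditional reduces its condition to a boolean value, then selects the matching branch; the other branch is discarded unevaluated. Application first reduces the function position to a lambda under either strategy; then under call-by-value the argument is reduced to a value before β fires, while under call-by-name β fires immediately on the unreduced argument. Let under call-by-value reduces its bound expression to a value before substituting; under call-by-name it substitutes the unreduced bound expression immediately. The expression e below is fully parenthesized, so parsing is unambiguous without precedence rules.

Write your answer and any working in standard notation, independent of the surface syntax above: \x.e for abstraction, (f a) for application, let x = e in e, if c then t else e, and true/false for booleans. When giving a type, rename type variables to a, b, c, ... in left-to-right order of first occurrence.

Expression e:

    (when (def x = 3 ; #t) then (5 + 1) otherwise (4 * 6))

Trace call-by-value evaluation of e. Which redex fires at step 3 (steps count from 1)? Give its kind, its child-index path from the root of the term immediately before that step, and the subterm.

Working:
step 0: (if (let x = 3 in true) then (5 + 1) else (4 * 6))
step 1: [let@0] (if true then (5 + 1) else (4 * 6))
step 2: [if@root] (5 + 1)
step 3: [delta@root] 6

Answer: delta at root : (5 + 1)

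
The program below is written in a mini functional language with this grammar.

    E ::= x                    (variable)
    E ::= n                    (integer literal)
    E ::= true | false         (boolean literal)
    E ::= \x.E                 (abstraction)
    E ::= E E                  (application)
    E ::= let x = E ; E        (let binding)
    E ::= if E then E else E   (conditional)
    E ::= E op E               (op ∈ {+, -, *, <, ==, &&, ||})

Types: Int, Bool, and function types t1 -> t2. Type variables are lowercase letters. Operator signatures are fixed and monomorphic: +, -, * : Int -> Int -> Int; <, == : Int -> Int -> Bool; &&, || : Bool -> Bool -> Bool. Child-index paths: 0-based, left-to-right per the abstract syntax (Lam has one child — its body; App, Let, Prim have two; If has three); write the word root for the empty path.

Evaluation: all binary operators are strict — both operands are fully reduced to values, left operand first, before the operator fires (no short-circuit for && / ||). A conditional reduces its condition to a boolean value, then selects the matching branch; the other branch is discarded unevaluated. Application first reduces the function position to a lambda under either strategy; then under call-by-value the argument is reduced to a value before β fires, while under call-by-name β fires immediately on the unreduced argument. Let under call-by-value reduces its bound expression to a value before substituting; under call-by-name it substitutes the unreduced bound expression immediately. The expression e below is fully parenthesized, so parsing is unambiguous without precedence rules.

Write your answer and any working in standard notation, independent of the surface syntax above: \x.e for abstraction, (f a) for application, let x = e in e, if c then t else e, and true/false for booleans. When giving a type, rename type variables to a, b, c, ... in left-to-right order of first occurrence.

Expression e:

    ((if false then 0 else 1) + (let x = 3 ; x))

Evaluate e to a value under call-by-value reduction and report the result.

Trace:
step 0: ((if false then 0 else 1) + (let x = 3 in x))
step 1: [if@0] (1 + (let x = 3 in x))
step 2: [let@1] (1 + 3)
step 3: [delta@root] 4

Answer: 4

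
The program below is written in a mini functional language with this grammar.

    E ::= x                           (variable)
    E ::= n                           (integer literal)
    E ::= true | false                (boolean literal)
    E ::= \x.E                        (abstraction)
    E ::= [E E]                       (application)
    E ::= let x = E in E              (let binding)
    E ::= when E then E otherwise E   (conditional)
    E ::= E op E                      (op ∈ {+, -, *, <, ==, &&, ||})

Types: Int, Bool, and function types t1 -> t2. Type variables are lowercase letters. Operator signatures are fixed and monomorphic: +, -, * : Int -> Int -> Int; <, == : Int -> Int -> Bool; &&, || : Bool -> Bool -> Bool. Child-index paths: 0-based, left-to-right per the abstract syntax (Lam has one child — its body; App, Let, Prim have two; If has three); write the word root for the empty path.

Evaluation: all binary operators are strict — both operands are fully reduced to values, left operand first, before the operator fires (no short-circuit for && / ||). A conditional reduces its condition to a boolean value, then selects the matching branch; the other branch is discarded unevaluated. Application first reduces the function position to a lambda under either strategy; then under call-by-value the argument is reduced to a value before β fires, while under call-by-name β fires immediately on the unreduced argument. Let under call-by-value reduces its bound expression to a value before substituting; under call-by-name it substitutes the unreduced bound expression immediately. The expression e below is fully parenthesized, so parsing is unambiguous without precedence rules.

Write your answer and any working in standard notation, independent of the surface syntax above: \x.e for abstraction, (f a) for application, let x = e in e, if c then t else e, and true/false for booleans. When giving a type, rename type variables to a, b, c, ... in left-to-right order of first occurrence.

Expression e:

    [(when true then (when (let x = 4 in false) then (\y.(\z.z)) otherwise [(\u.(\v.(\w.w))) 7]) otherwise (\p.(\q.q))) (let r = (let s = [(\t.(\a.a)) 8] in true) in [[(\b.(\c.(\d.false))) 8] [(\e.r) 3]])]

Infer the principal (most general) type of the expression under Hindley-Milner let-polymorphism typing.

Answer: a -> a

Trace:
  unify Bool ~ Bool
let x : Int
  unify Bool ~ Bool
z : b
\z._ : b -> b
\y._ : a -> b -> b
w : e
\w._ : e -> e
\v._ : d -> e -> e
\u._ : c -> d -> e -> e
  unify c -> d -> e -> e ~ Int -> f
  unify c ~ Int
  unify d -> e -> e ~ f
_ _ : d -> e -> e
  unify a -> b -> b ~ d -> e -> e
  unify a ~ d
  unify b -> b ~ e -> e
  unify b ~ e
  unify e ~ e
q : h
\q._ : h -> h
\p._ : g -> h -> h
  unify d -> e -> e ~ g -> h -> h
  unify d ~ g
  unify e -> e ~ h -> h
  unify e ~ h
  unify h ~ h
a : j
\a._ : j -> j
\t._ : i -> j -> j
  unify i -> j -> j ~ Int -> k
  unify i ~ Int
  unify j -> j ~ k
_ _ : j -> j
let s : forall. j -> j
let r : Bool
\d._ : n -> Bool
\c._ : m -> n -> Bool
\b._ : l -> m -> n -> Bool
  unify l -> m -> n -> Bool ~ Int -> o
  unify l ~ Int
  unify m -> n -> Bool ~ o
_ _ : m -> n -> Bool
r : Bool
\e._ : p -> Bool
  unify p -> Bool ~ Int -> q
  unify p ~ Int
  unify Bool ~ q
_ _ : Bool
  unify m -> n -> Bool ~ Bool -> r
  unify m ~ Bool
  unify n -> Bool ~ r
_ _ : n -> Bool
  unify g -> h -> h ~ (n -> Bool) -> s
  unify g ~ n -> Bool
  unify h -> h ~ s
_ _ : h -> h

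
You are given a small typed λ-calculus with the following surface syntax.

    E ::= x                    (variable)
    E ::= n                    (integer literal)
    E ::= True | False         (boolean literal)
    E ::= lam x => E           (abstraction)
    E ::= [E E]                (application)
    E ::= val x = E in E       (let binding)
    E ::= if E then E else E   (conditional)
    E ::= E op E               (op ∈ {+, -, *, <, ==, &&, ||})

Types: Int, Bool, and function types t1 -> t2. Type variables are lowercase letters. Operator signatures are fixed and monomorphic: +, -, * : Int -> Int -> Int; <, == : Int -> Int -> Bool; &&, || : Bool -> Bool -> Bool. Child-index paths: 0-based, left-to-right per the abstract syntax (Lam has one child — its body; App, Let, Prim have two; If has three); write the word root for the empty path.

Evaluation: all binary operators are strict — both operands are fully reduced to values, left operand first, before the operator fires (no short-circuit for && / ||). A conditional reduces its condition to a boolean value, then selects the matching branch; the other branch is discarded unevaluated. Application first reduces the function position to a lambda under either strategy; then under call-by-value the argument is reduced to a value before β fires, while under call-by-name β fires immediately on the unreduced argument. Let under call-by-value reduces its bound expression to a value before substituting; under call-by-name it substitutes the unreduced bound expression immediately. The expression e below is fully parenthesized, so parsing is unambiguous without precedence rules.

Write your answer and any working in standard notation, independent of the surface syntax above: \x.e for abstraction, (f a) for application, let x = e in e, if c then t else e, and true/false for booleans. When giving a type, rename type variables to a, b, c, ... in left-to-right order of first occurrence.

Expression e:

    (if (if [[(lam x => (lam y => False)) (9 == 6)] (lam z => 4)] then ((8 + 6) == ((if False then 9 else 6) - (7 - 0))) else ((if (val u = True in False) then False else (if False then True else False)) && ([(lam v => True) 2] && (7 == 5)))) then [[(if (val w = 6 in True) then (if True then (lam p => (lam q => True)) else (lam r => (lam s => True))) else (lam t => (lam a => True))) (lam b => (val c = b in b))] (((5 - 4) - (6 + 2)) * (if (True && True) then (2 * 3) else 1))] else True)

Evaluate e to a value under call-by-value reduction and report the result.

Answer: true

Trace:
step 0: (if (if (((\x.(\y.false)) (9 == 6)) (\z.4)) then ((8 + 6) == ((if false then 9 else 6) - (7 - 0))) else ((if (let u = true in false) then false else (if false then true else false)) && (((\v.true) 2) && (7 == 5)))) then (((if (let w = 6 in true) then (if true then (\p.(\q.true)) else (\r.(\s.true))) else (\t.(\a.true))) (\b.(let c = b in b))) (((5 - 4) - (6 + 2)) * (if (true && true) then (2 * 3) else 1))) else true)
step 1: [delta@0.0.0.1] (if (if (((\x.(\y.false)) false) (\z.4)) then ((8 + 6) == ((if false then 9 else 6) - (7 - 0))) else ((if (let u = true in false) then false else (if false then true else false)) && (((\v.true) 2) && (7 == 5)))) then (((if (let w = 6 in true) then (if true then (\p.(\q.true)) else (\r.(\s.true))) else (\t.(\a.true))) (\b.(let c = b in b))) (((5 - 4) - (6 + 2)) * (if (true && true) then (2 * 3) else 1))) else true)
step 2: [beta@0.0.0] (if (if ((\y.false) (\z.4)) then ((8 + 6) == ((if false then 9 else 6) - (7 - 0))) else ((if (let u = true in false) then false else (if false then true else false)) && (((\v.true) 2) && (7 == 5)))) then (((if (let w = 6 in true) then (if true then (\p.(\q.true)) else (\r.(\s.true))) else (\t.(\a.true))) (\b.(let c = b in b))) (((5 - 4) - (6 + 2)) * (if (true && true) then (2 * 3) else 1))) else true)
step 3: [beta@0.0] (if (if false then ((8 + 6) == ((if false then 9 else 6) - (7 - 0))) else ((if (let u = true in false) then false else (if false then true else false)) && (((\v.true) 2) && (7 == 5)))) then (((if (let w = 6 in true) then (if true then (\p.(\q.true)) else (\r.(\s.true))) else (\t.(\a.true))) (\b.(let c = b in b))) (((5 - 4) - (6 + 2)) * (if (true && true) then (2 * 3) else 1))) else true)
step 4: [if@0] (if ((if (let u = true in false) then false else (if false then true else false)) && (((\v.true) 2) && (7 == 5))) then (((if (let w = 6 in true) then (if true then (\p.(\q.true)) else (\r.(\s.true))) else (\t.(\a.true))) (\b.(let c = b in b))) (((5 - 4) - (6 + 2)) * (if (true && true) then (2 * 3) else 1))) else true)
step 5: [let@0.0.0] (if ((if false then false else (if false then true else false)) && (((\v.true) 2) && (7 == 5))) then (((if (let w = 6 in true) then (if true then (\p.(\q.true)) else (\r.(\s.true))) else (\t.(\a.true))) (\b.(let c = b in b))) (((5 - 4) - (6 + 2)) * (if (true && true) then (2 * 3) else 1))) else true)
step 6: [if@0.0] (if ((if false then true else false) && (((\v.true) 2) && (7 == 5))) then (((if (let w = 6 in true) then (if true then (\p.(\q.true)) else (\r.(\s.true))) else (\t.(\a.true))) (\b.(let c = b in b))) (((5 - 4) - (6 + 2)) * (if (true && true) then (2 * 3) else 1))) else true)
step 7: [if@0.0] (if (false && (((\v.true) 2) && (7 == 5))) then (((if (let w = 6 in true) then (if true then (\p.(\q.true)) else (\r.(\s.true))) else (\t.(\a.true))) (\b.(let c = b in b))) (((5 - 4) - (6 + 2)) * (if (true && true) then (2 * 3) else 1))) else true)
step 8: [beta@0.1.0] (if (false && (true && (7 == 5))) then (((if (let w = 6 in true) then (if true then (\p.(\q.true)) else (\r.(\s.true))) else (\t.(\a.true))) (\b.(let c = b in b))) (((5 - 4) - (6 + 2)) * (if (true && true) then (2 * 3) else 1))) else true)
step 9: [delta@0.1.1] (if (false && (true && false)) then (((if (let w = 6 in true) then (if true then (\p.(\q.true)) else (\r.(\s.true))) else (\t.(\a.true))) (\b.(let c = b in b))) (((5 - 4) - (6 + 2)) * (if (true && true) then (2 * 3) else 1))) else true)
step 10: [delta@0.1] (if (false && false) then (((if (let w = 6 in true) then (if true then (\p.(\q.true)) else (\r.(\s.true))) else (\t.(\a.true))) (\b.(let c = b in b))) (((5 - 4) - (6 + 2)) * (if (true && true) then (2 * 3) else 1))) else true)
step 11: [delta@0] (if false then (((if (let w = 6 in true) then (if true then (\p.(\q.true)) else (\r.(\s.true))) else (\t.(\a.true))) (\b.(let c = b in b))) (((5 - 4) - (6 + 2)) * (if (true && true) then (2 * 3) else 1))) else true)
step 12: [if@root] true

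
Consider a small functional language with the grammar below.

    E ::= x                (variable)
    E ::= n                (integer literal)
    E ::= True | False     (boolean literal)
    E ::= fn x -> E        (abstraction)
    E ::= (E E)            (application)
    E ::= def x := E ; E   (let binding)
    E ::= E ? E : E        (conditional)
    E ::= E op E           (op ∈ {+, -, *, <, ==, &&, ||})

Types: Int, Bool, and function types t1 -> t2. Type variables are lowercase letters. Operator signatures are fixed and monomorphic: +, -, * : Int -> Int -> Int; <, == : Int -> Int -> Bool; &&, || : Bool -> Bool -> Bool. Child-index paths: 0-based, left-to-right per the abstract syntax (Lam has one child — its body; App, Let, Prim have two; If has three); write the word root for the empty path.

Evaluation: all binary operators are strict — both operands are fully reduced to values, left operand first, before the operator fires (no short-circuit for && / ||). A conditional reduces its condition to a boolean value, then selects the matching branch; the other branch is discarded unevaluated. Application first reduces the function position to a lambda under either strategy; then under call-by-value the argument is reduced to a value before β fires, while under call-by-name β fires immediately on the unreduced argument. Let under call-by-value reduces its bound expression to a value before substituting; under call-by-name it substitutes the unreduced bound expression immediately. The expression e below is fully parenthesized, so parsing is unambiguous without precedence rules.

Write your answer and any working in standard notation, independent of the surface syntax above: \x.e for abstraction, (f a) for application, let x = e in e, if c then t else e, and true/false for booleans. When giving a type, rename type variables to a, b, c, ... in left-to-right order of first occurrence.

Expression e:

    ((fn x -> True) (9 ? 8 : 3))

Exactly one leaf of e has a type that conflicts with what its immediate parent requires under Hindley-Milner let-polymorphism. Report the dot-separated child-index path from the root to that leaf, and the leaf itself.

Working:
\x._ : a -> Bool
  unify Int ~ Bool
  FAIL: mismatch Int ~ Bool

Answer: 1.0 : 9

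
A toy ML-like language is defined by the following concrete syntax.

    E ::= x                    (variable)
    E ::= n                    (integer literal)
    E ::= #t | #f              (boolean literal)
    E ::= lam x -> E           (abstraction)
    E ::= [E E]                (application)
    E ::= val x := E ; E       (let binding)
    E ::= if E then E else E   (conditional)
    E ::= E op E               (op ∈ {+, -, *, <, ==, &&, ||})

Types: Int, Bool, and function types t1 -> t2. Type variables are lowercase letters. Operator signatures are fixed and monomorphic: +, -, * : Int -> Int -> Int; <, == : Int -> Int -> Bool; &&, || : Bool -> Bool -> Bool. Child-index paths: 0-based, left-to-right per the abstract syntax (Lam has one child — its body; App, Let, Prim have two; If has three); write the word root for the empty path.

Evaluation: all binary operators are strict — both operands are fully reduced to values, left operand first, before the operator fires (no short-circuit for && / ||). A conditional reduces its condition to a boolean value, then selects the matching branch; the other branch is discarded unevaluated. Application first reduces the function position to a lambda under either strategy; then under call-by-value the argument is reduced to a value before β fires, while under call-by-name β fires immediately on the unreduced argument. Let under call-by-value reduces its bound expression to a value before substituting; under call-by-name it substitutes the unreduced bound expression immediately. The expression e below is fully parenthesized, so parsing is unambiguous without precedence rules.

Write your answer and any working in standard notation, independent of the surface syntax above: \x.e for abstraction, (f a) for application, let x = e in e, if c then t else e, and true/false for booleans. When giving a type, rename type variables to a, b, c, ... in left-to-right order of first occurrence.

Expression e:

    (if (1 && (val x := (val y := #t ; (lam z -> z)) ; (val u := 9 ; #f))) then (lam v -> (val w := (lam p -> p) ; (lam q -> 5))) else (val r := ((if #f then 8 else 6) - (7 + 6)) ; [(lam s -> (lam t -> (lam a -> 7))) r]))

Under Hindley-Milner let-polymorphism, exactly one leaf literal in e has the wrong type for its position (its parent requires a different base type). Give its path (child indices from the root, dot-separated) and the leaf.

Derivation:
  unify Int ~ Bool
  FAIL: mismatch Int ~ Bool

Answer: 0.0 : 1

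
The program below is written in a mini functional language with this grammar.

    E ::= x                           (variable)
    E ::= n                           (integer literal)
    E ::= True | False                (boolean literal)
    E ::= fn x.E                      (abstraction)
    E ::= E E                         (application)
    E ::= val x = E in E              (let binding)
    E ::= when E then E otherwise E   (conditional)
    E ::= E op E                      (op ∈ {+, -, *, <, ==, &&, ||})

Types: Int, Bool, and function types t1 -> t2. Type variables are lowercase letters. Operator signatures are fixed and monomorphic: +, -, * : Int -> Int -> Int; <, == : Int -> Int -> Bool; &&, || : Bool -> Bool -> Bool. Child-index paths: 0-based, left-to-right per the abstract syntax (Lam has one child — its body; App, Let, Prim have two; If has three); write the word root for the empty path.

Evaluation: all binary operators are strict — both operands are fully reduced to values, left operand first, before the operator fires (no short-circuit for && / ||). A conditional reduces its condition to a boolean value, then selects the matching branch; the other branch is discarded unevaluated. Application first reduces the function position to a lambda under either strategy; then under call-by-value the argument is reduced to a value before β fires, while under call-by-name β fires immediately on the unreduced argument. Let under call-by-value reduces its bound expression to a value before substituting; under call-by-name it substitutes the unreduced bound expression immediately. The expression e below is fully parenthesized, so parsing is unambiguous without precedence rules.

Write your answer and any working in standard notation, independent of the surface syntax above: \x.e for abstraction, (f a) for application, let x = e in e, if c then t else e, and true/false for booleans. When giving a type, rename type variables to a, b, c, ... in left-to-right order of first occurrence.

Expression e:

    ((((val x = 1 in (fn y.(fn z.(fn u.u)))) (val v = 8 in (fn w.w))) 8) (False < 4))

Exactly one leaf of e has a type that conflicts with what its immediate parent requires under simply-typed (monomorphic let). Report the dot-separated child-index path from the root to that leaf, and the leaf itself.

Derivation:
let x : Int
u : c
\u._ : c -> c
\z._ : b -> c -> c
\y._ : a -> b -> c -> c
let v : Int
w : d
\w._ : d -> d
  unify a -> b -> c -> c ~ (d -> d) -> e
  unify a ~ d -> d
  unify b -> c -> c ~ e
_ _ : b -> c -> c
  unify b -> c -> c ~ Int -> f
  unify b ~ Int
  unify c -> c ~ f
_ _ : c -> c
  unify Bool ~ Int
  FAIL: mismatch Bool ~ Int

Answer: 1.0 : false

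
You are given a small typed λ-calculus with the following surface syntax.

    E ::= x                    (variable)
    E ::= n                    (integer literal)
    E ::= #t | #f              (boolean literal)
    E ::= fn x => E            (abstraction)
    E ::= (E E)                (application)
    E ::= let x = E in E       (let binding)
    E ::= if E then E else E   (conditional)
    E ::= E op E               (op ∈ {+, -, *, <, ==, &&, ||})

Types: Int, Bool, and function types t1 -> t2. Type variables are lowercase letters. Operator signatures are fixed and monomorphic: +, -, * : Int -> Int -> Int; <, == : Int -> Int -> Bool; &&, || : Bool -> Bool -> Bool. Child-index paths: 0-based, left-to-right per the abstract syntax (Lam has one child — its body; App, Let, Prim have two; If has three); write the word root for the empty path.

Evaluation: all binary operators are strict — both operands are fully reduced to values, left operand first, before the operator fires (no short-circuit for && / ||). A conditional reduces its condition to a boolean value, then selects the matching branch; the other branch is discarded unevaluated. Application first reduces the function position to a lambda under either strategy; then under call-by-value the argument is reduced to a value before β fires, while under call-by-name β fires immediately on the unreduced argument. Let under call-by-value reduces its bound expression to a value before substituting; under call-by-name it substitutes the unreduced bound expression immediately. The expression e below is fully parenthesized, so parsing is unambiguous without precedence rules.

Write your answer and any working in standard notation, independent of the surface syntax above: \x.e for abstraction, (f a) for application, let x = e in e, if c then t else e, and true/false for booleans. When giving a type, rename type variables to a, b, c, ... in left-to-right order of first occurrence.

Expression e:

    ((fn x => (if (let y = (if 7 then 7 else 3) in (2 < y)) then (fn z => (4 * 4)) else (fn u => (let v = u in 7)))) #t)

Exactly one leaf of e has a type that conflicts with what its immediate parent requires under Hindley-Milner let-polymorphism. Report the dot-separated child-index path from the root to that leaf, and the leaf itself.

Trace:
  unify Int ~ Bool
  FAIL: mismatch Int ~ Bool

Answer: 0.0.0.0.0 : 7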